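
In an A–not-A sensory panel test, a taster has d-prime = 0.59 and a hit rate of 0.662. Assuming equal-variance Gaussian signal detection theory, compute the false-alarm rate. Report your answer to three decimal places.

false-alarm rate = 0.432

z(hit rate) = z(0.662) = 0.4179
z(FA) = z(H) − d' = 0.4179 − 0.59 = -0.1721
false-alarm rate = Φ(-0.1721) = 0.4317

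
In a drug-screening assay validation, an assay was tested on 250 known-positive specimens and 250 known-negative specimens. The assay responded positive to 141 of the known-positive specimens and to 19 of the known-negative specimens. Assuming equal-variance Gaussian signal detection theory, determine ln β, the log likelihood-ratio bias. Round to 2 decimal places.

H = 141/250 = 0.5640
FA = 19/250 = 0.0760
z(H) = z(0.5640) = 0.161
z(FA) = z(0.0760) = -1.433
ln β = −½·[z(H)² − z(FA)²] = −0.5 × (0.026 − 2.053) = 1.0135

ln β = 1.01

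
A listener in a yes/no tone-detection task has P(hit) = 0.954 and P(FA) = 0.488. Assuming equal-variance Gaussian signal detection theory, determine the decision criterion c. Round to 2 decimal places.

c = -0.83

z(0.954) = 1.6849, z(0.488) = -0.0301
c = −½·[z(H) + z(FA)] = −0.5 × (1.6849 + (-0.0301)) = -0.8274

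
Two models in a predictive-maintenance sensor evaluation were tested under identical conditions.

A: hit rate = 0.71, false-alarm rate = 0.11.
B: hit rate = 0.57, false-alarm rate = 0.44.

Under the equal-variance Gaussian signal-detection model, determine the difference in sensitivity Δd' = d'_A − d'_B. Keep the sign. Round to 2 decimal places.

Δd' = 1.45

A: z(0.71) = 0.553, z(0.11) = -1.227, d' = 1.780
B: z(0.57) = 0.176, z(0.44) = -0.151, d' = 0.327
Δd' = d'_A − d'_B = 1.780 − 0.327 = 1.453
A has the higher sensitivity.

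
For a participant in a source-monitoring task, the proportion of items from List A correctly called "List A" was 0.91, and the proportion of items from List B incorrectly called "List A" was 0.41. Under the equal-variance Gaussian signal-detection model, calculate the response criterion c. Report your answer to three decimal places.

z(H) = z(0.91) = 1.3408
z(FA) = z(0.41) = -0.2275
c = −½·[z(H) + z(FA)] = −0.5 × (1.3408 + (-0.2275)) = -0.55665
c < 0: the participant has a liberal response bias.

c = -0.557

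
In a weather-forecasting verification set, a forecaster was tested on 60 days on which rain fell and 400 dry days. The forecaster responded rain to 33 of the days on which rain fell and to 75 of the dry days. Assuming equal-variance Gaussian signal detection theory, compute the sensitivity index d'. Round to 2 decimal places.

d' = 1.01

H = 33/60 = 0.5500
FA = 75/400 = 0.1875
z(H) = 0.1257
z(FA) = -0.8871
d' = z(H) − z(FA) = 0.1257 − (-0.8871) = 1.0128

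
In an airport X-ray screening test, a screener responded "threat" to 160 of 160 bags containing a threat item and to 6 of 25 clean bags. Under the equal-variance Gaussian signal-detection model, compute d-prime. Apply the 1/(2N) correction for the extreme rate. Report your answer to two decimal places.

The hit rate is 160/160 = 1, so apply the 1/(2N) correction: H → 1 − 1/(2·160) = 0.99687.
z(H) = z(0.99687) = 2.734
z(FA) = z(0.24000) = -0.706
d' = 2.734 − (-0.706) = 3.440

d-prime = 3.44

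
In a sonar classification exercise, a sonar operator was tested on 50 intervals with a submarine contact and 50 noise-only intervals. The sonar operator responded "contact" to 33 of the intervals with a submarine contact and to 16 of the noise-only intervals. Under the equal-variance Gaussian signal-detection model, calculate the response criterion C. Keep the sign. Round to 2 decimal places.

C = 0.03

H = 33/50 = 0.6600
FA = 16/50 = 0.3200
Φ⁻¹(H) = Φ⁻¹(0.6600) = 0.412
Φ⁻¹(FA) = Φ⁻¹(0.3200) = -0.468
c = −½·[z(H) + z(FA)] = −0.5 × (0.412 + (-0.468)) = 0.028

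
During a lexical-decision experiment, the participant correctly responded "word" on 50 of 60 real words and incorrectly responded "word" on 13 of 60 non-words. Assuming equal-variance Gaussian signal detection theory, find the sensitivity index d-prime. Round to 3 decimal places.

d-prime = 1.751

H = 50/60 = 0.8333
FA = 13/60 = 0.2167
z(H) = z(0.8333) = 0.9673
z(FA) = z(0.2167) = -0.7834
d' = z(H) − z(FA) = 0.9673 − (-0.7834) = 1.7507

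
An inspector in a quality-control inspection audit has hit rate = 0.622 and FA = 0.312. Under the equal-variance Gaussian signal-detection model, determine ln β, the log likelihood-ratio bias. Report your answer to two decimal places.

Φ⁻¹(0.622) = 0.311, Φ⁻¹(0.312) = -0.490
ln β = −½·[z(H)² − z(FA)²] = −0.5 × (0.097 − 0.240) = 0.0715

ln β = 0.07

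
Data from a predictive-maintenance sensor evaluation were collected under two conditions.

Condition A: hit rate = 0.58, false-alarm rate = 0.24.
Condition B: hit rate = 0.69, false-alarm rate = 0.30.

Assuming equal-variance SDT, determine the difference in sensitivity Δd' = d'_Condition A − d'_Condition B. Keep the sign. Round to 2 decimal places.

Condition A: z(0.58) = 0.202, z(0.24) = -0.706, d' = 0.908
Condition B: z(0.69) = 0.496, z(0.30) = -0.524, d' = 1.020
Δd' = d'_Condition A − d'_Condition B = 0.908 − 1.020 = -0.112
Condition B has the higher sensitivity.

Δd' = -0.11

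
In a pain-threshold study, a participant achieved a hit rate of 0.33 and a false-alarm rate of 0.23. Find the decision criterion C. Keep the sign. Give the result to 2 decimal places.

Φ⁻¹(H) = Φ⁻¹(0.33) = -0.440
Φ⁻¹(FA) = Φ⁻¹(0.23) = -0.739
c = −½·[z(H) + z(FA)] = −0.5 × (-0.440 + (-0.739)) = 0.5895

C = 0.59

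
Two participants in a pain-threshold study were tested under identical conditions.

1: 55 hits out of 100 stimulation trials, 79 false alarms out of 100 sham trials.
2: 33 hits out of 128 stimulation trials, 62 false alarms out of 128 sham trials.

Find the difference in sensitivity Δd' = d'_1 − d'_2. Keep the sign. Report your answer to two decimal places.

Δd' = -0.07

1: z(0.5500) = 0.126, z(0.7900) = 0.806, d' = -0.680
2: z(0.2578) = -0.650, z(0.4844) = -0.039, d' = -0.611
Δd' = d'_1 − d'_2 = -0.680 − (-0.611) = -0.069
2 has the higher sensitivity.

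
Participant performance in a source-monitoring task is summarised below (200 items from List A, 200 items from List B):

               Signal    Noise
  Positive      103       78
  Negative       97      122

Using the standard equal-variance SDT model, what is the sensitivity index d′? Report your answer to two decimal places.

H = 103/200 = 0.5150
FA = 78/200 = 0.3900
z(H) = z(0.5150) = 0.038
z(FA) = z(0.3900) = -0.279
d' = z(H) − z(FA) = 0.038 − (-0.279) = 0.317

d′ = 0.32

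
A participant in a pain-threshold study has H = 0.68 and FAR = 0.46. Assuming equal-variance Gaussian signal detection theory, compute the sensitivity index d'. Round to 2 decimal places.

z(H) = 0.4677
z(FA) = -0.1004
d' = z(H) − z(FA) = 0.4677 − (-0.1004) = 0.5681

d' = 0.57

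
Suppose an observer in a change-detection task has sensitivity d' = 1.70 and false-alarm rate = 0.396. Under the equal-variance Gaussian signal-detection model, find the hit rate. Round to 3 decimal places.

hit rate = 0.925

z(false-alarm rate) = z(0.396) = -0.2637
z(H) = z(FA) + d' = -0.2637 + 1.70 = 1.4363
hit rate = Φ(1.4363) = 0.9245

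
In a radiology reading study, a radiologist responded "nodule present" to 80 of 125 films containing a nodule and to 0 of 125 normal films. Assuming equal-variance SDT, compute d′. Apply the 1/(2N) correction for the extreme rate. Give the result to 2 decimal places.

The false-alarm rate is 0/125 = 0, so apply the 1/(2N) correction: FA → 1/(2·125) = 0.00400.
z(H) = z(0.64000) = 0.358
z(FA) = z(0.00400) = -2.652
d' = 0.358 − (-2.652) = 3.010

d′ = 3.01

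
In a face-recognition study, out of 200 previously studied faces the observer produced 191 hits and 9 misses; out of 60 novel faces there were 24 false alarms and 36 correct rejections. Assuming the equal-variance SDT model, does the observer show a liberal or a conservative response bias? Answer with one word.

liberal

z(H) = 1.695, z(FA) = -0.253
c = −½·(z(H) + z(FA)) = -0.721
c < 0 → liberal criterion (biased toward responding “yes”).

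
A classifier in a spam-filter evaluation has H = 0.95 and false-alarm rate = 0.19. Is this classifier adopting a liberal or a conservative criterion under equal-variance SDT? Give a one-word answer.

liberal

z(H) = 1.645, z(FA) = -0.878
c = −½·(z(H) + z(FA)) = -0.3835
c < 0 → liberal criterion (biased toward responding “yes”).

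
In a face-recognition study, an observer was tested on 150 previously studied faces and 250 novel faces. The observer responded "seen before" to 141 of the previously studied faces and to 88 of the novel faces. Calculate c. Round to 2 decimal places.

c = -0.59

H = 141/150 = 0.9400
FA = 88/250 = 0.3520
Φ⁻¹(H) = 1.555
Φ⁻¹(FA) = -0.380
c = −½·[z(H) + z(FA)] = −0.5 × (1.555 + (-0.380)) = -0.5875
c < 0: the observer has a liberal response bias.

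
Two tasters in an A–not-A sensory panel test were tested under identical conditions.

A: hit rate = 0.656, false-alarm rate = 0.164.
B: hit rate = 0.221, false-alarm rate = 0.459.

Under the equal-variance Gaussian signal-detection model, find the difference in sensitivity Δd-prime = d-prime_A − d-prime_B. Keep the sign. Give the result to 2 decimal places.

A: z(0.656) = 0.402, z(0.164) = -0.978, d' = 1.380
B: z(0.221) = -0.769, z(0.459) = -0.103, d' = -0.666
Δd' = d'_A − d'_B = 1.380 − (-0.666) = 2.046
A has the higher sensitivity.

Δd-prime = 2.05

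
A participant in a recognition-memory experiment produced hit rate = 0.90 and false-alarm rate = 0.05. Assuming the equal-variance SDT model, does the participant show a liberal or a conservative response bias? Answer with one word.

conservative

z(H) = 1.282, z(FA) = -1.645
c = −½·(z(H) + z(FA)) = 0.1815
c > 0 → conservative criterion (biased toward responding “no”).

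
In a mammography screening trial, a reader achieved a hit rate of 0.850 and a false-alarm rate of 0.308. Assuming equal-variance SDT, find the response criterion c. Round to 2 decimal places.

z(0.850) = 1.036, z(0.308) = -0.502
c = −½·[z(H) + z(FA)] = −0.5 × (1.036 + (-0.502)) = -0.267
c < 0: the reader has a liberal response bias.

c = -0.27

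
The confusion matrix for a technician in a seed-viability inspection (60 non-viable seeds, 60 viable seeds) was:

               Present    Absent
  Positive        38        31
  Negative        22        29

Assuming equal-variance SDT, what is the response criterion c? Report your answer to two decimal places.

H = 38/60 = 0.6333
FA = 31/60 = 0.5167
z(H) = 0.3406
z(FA) = 0.0419
c = −½·[z(H) + z(FA)] = −0.5 × (0.3406 + 0.0419) = -0.19125

c = -0.19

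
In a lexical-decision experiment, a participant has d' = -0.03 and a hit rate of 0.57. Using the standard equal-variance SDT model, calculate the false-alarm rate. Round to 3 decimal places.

z(hit rate) = z(0.57) = 0.1764
z(FA) = z(H) − d' = 0.1764 − (-0.03) = 0.2064
false-alarm rate = Φ(0.2064) = 0.5818

false-alarm rate = 0.582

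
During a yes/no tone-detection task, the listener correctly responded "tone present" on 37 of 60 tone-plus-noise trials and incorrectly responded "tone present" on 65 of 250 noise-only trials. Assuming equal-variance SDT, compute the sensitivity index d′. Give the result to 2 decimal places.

d′ = 0.94

H = 37/60 = 0.6167
FA = 65/250 = 0.2600
z(H) = z(0.6167) = 0.297
z(FA) = z(0.2600) = -0.643
d' = z(H) − z(FA) = 0.297 − (-0.643) = 0.940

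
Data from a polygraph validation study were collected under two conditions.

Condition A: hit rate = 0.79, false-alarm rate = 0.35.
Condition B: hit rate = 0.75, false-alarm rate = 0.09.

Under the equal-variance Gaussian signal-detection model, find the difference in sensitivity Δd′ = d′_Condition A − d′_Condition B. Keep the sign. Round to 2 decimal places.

Condition A: z(0.79) = 0.806, z(0.35) = -0.385, d' = 1.191
Condition B: z(0.75) = 0.674, z(0.09) = -1.341, d' = 2.015
Δd' = d'_Condition A − d'_Condition B = 1.191 − 2.015 = -0.824
Condition B has the higher sensitivity.

Δd′ = -0.82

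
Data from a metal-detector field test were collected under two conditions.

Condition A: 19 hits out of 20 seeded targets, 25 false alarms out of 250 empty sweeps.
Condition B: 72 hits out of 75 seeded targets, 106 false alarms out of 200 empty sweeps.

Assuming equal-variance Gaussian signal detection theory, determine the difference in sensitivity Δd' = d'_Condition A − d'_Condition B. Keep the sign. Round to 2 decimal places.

Condition A: z(0.9500) = 1.645, z(0.1000) = -1.282, d' = 2.927
Condition B: z(0.9600) = 1.751, z(0.5300) = 0.075, d' = 1.676
Δd' = d'_Condition A − d'_Condition B = 2.927 − 1.676 = 1.251
Condition A has the higher sensitivity.

Δd' = 1.25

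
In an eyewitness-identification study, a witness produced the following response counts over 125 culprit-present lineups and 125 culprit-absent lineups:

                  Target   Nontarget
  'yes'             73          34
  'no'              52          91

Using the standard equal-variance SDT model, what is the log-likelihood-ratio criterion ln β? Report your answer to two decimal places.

H = 73/125 = 0.5840
FA = 34/125 = 0.2720
z(H) = z(0.5840) = 0.212
z(FA) = z(0.2720) = -0.607
ln β = −½·[z(H)² − z(FA)²] = −0.5 × (0.045 − 0.368) = 0.1615

ln β = 0.16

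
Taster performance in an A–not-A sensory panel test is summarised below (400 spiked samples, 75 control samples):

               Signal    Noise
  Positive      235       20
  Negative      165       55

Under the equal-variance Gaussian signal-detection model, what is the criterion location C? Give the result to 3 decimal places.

H = 235/400 = 0.5875
FA = 20/75 = 0.2667
z(0.5875) = 0.2211, z(0.2667) = -0.6228
c = −½·[z(H) + z(FA)] = −0.5 × (0.2211 + (-0.6228)) = 0.20085

C = 0.201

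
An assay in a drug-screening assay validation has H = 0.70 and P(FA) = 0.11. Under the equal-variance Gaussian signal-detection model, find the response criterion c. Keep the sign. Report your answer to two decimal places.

c = 0.35

z(H) = 0.5244
z(FA) = -1.2265
c = −½·[z(H) + z(FA)] = −0.5 × (0.5244 + (-1.2265)) = 0.35105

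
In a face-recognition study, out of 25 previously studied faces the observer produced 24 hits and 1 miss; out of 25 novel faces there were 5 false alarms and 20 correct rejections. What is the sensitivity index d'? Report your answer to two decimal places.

H = 24/25 = 0.9600
FA = 5/25 = 0.2000
z(H) = z(0.9600) = 1.7507
z(FA) = z(0.2000) = -0.8416
d' = z(H) − z(FA) = 1.7507 − (-0.8416) = 2.5923

d' = 2.59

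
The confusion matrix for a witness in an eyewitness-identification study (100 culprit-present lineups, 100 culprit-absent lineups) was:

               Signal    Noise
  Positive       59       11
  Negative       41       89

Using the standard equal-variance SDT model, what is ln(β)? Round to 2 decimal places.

H = 59/100 = 0.5900
FA = 11/100 = 0.1100
Φ⁻¹(H) = Φ⁻¹(0.5900) = 0.228
Φ⁻¹(FA) = Φ⁻¹(0.1100) = -1.227
ln β = −½·[z(H)² − z(FA)²] = −0.5 × (0.052 − 1.506) = 0.727

ln β = 0.73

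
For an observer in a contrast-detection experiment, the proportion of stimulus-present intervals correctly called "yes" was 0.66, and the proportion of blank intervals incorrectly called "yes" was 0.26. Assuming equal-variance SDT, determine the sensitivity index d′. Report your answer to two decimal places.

z(H) = 0.412
z(FA) = -0.643
d' = z(H) − z(FA) = 0.412 − (-0.643) = 1.055

d′ = 1.06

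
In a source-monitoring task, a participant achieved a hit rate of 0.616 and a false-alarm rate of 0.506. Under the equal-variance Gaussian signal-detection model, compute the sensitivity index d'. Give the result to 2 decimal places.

d' = 0.28

z(0.616) = 0.2950, z(0.506) = 0.0150
d' = z(H) − z(FA) = 0.2950 − 0.0150 = 0.2800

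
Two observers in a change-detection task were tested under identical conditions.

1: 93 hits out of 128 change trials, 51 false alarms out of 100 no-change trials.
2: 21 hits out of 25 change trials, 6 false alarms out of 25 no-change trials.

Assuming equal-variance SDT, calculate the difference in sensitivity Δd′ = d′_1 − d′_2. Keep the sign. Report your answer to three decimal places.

Δd′ = -1.123

1: z(0.7266) = 0.6026, z(0.5100) = 0.0251, d' = 0.5775
2: z(0.8400) = 0.9945, z(0.2400) = -0.7063, d' = 1.7008
Δd' = d'_1 − d'_2 = 0.5775 − 1.7008 = -1.1233
2 has the higher sensitivity.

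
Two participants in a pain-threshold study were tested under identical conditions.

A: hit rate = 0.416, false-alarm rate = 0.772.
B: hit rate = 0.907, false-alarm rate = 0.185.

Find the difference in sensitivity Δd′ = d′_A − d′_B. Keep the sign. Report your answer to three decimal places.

A: z(0.416) = -0.2121, z(0.772) = 0.7454, d' = -0.9575
B: z(0.907) = 1.3225, z(0.185) = -0.8965, d' = 2.2190
Δd' = d'_A − d'_B = -0.9575 − 2.2190 = -3.1765
B has the higher sensitivity.

Δd′ = -3.177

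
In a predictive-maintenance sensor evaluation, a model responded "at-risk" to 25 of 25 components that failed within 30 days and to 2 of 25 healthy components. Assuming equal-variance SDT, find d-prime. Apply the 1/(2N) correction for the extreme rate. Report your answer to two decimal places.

The hit rate is 25/25 = 1, so apply the 1/(2N) correction: H → 1 − 1/(2·25) = 0.98000.
z(H) = z(0.98000) = 2.054
z(FA) = z(0.08000) = -1.405
d' = 2.054 − (-1.405) = 3.459

d-prime = 3.46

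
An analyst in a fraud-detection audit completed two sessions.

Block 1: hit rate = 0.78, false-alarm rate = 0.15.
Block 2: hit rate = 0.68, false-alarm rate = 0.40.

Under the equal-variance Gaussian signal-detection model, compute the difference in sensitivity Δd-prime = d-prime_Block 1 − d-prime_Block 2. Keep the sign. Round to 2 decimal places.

Block 1: z(0.78) = 0.772, z(0.15) = -1.036, d' = 1.808
Block 2: z(0.68) = 0.468, z(0.40) = -0.253, d' = 0.721
Δd' = d'_Block 1 − d'_Block 2 = 1.808 − 0.721 = 1.087
Block 1 has the higher sensitivity.

Δd-prime = 1.09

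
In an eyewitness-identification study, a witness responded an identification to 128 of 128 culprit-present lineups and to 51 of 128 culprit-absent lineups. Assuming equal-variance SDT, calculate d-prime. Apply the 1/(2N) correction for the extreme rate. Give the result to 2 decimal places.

d-prime = 2.92

The hit rate is 128/128 = 1, so apply the 1/(2N) correction: H → 1 − 1/(2·128) = 0.99609.
z(H) = z(0.99609) = 2.660
z(FA) = z(0.39844) = -0.257
d' = 2.660 − (-0.257) = 2.917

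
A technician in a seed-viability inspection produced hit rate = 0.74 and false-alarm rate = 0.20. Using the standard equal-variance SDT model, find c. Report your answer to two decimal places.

c = 0.10

z(H) = 0.643
z(FA) = -0.842
c = −½·[z(H) + z(FA)] = −0.5 × (0.643 + (-0.842)) = 0.0995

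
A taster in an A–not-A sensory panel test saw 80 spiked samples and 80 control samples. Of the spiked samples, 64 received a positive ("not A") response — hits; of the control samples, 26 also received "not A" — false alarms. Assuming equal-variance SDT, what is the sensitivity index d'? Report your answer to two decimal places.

d' = 1.30

H = 64/80 = 0.8000
FA = 26/80 = 0.3250
z(0.8000) = 0.8416, z(0.3250) = -0.4538
d' = z(H) − z(FA) = 0.8416 − (-0.4538) = 1.2954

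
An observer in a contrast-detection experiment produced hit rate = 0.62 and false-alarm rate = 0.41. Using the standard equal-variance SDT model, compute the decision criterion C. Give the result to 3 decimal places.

z(H) = 0.3055
z(FA) = -0.2275
c = −½·[z(H) + z(FA)] = −0.5 × (0.3055 + (-0.2275)) = -0.0390

C = -0.039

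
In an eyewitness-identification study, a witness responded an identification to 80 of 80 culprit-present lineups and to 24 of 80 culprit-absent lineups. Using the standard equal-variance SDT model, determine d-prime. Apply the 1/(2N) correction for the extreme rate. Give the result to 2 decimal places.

The hit rate is 80/80 = 1, so apply the 1/(2N) correction: H → 1 − 1/(2·80) = 0.99375.
z(H) = z(0.99375) = 2.498
z(FA) = z(0.30000) = -0.524
d' = 2.498 − (-0.524) = 3.022

d-prime = 3.02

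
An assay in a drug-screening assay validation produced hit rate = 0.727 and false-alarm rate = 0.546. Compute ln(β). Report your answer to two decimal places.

Φ⁻¹(0.727) = 0.604, Φ⁻¹(0.546) = 0.116
ln β = −½·[z(H)² − z(FA)²] = −0.5 × (0.365 − 0.013) = -0.176

ln β = -0.18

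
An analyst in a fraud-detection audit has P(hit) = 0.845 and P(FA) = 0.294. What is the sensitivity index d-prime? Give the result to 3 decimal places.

d-prime = 1.557

z(H) = z(0.845) = 1.0152
z(FA) = z(0.294) = -0.5417
d' = z(H) − z(FA) = 1.0152 − (-0.5417) = 1.5569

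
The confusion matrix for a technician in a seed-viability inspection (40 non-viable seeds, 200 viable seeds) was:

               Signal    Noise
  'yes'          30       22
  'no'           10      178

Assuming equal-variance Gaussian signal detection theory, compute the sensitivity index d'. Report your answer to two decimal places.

H = 30/40 = 0.7500
FA = 22/200 = 0.1100
z(H) = 0.6745
z(FA) = -1.2265
d' = z(H) − z(FA) = 0.6745 − (-1.2265) = 1.9010

d' = 1.90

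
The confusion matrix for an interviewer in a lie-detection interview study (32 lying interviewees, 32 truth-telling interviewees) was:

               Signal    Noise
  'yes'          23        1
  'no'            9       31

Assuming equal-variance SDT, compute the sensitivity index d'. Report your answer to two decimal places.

H = 23/32 = 0.7188
FA = 1/32 = 0.0312
z(H) = 0.579
z(FA) = -1.863
d' = z(H) − z(FA) = 0.579 − (-1.863) = 2.442

d' = 2.44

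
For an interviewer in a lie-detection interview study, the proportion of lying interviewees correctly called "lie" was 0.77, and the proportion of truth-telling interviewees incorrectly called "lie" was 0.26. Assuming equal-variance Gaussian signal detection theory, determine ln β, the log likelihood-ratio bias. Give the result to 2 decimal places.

ln β = -0.07

z(0.77) = 0.739, z(0.26) = -0.643
ln β = −½·[z(H)² − z(FA)²] = −0.5 × (0.546 − 0.413) = -0.0665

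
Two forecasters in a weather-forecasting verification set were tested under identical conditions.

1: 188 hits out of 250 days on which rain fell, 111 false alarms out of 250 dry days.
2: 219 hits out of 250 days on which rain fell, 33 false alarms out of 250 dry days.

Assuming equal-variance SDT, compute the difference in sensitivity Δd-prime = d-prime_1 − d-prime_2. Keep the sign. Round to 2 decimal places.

1: z(0.7520) = 0.681, z(0.4440) = -0.141, d' = 0.822
2: z(0.8760) = 1.155, z(0.1320) = -1.117, d' = 2.272
Δd' = d'_1 − d'_2 = 0.822 − 2.272 = -1.450
2 has the higher sensitivity.

Δd-prime = -1.45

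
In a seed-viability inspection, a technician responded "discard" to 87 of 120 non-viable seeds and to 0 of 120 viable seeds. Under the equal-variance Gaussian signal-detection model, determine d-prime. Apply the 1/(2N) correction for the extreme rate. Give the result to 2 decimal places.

The false-alarm rate is 0/120 = 0, so apply the 1/(2N) correction: FA → 1/(2·120) = 0.00417.
z(H) = z(0.72500) = 0.598
z(FA) = z(0.00417) = -2.638
d' = 0.598 − (-2.638) = 3.236

d-prime = 3.24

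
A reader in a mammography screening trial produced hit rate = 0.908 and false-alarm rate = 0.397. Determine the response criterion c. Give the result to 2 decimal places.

Φ⁻¹(0.908) = 1.3285, Φ⁻¹(0.397) = -0.2611
c = −½·[z(H) + z(FA)] = −0.5 × (1.3285 + (-0.2611)) = -0.5337
c < 0: the reader has a liberal response bias.

c = -0.53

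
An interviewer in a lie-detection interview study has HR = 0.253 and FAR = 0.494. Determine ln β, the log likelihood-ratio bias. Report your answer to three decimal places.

ln β = -0.221

z(0.253) = -0.6651, z(0.494) = -0.0150
ln β = −½·[z(H)² − z(FA)²] = −0.5 × (0.4424 − 0.0002) = -0.2211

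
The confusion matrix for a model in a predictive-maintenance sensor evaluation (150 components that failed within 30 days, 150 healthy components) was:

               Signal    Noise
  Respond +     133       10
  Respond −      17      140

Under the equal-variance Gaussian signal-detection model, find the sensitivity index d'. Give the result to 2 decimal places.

H = 133/150 = 0.8867
FA = 10/150 = 0.0667
Φ⁻¹(0.8867) = 1.2092, Φ⁻¹(0.0667) = -1.5008
d' = z(H) − z(FA) = 1.2092 − (-1.5008) = 2.7100

d' = 2.71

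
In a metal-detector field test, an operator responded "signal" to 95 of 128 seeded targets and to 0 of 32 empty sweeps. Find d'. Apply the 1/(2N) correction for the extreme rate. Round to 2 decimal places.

d' = 2.80

The false-alarm rate is 0/32 = 0, so apply the 1/(2N) correction: FA → 1/(2·32) = 0.01562.
z(H) = z(0.74219) = 0.650
z(FA) = z(0.01562) = -2.154
d' = 0.650 − (-2.154) = 2.804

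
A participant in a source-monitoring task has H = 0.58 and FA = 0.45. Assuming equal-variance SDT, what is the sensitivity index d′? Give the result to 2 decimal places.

d′ = 0.33

z(0.58) = 0.202, z(0.45) = -0.126
d' = z(H) − z(FA) = 0.202 − (-0.126) = 0.328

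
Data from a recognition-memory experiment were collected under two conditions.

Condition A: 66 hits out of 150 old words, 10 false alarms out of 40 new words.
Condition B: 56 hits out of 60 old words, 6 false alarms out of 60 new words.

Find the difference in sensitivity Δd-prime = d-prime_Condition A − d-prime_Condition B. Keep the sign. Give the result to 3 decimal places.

Δd-prime = -2.259

Condition A: z(0.4400) = -0.1510, z(0.2500) = -0.6745, d' = 0.5235
Condition B: z(0.9333) = 1.5008, z(0.1000) = -1.2816, d' = 2.7824
Δd' = d'_Condition A − d'_Condition B = 0.5235 − 2.7824 = -2.2589
Condition B has the higher sensitivity.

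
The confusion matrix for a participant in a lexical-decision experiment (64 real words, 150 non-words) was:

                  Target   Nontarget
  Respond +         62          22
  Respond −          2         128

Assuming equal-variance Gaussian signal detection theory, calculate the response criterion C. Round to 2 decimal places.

C = -0.41

H = 62/64 = 0.9688
FA = 22/150 = 0.1467
Φ⁻¹(H) = Φ⁻¹(0.9688) = 1.8634
Φ⁻¹(FA) = Φ⁻¹(0.1467) = -1.0507
c = −½·[z(H) + z(FA)] = −0.5 × (1.8634 + (-1.0507)) = -0.40635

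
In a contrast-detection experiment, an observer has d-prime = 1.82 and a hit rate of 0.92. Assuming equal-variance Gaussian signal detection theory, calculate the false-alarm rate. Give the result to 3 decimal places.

z(hit rate) = z(0.92) = 1.4051
z(FA) = z(H) − d' = 1.4051 − 1.82 = -0.4149
false-alarm rate = Φ(-0.4149) = 0.3391

false-alarm rate = 0.339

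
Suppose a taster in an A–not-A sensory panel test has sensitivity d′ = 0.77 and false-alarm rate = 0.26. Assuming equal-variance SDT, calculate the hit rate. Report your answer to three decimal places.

z(false-alarm rate) = z(0.26) = -0.6433
z(H) = z(FA) + d' = -0.6433 + 0.77 = 0.1267
hit rate = Φ(0.1267) = 0.5504

hit rate = 0.550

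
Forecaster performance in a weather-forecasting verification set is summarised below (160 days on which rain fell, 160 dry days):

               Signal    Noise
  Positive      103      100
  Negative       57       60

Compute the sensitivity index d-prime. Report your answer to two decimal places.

d-prime = 0.05

H = 103/160 = 0.6438
FA = 100/160 = 0.6250
z(0.6438) = 0.369, z(0.6250) = 0.319
d' = z(H) − z(FA) = 0.369 − 0.319 = 0.050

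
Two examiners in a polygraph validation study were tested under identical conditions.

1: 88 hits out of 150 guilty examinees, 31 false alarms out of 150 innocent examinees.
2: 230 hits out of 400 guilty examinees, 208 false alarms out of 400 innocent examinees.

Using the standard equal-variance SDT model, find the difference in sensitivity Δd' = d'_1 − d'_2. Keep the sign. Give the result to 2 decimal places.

Δd' = 0.90

1: z(0.5867) = 0.219, z(0.2067) = -0.818, d' = 1.037
2: z(0.5750) = 0.189, z(0.5200) = 0.050, d' = 0.139
Δd' = d'_1 − d'_2 = 1.037 − 0.139 = 0.898
1 has the higher sensitivity.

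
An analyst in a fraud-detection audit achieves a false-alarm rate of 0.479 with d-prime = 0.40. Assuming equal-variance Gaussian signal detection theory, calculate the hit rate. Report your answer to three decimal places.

hit rate = 0.636

z(false-alarm rate) = z(0.479) = -0.0527
z(H) = z(FA) + d' = -0.0527 + 0.40 = 0.3473
hit rate = Φ(0.3473) = 0.6358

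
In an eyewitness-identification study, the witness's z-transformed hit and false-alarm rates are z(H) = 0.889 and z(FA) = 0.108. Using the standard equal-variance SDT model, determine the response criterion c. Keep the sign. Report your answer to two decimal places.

c = -0.50

c = −½·[z(H) + z(FA)] = −½·(0.889 + 0.108) = -0.4985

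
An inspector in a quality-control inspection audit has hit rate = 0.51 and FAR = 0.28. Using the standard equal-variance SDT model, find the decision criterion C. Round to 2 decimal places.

z(0.51) = 0.0251, z(0.28) = -0.5828
c = −½·[z(H) + z(FA)] = −0.5 × (0.0251 + (-0.5828)) = 0.27885
c > 0: the inspector has a conservative response bias.

C = 0.28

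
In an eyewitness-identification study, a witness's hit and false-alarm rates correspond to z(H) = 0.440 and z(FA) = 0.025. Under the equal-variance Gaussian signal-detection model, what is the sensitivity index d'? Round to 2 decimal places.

d' = z(H) − z(FA) = 0.440 − 0.025 = 0.415

d' = 0.42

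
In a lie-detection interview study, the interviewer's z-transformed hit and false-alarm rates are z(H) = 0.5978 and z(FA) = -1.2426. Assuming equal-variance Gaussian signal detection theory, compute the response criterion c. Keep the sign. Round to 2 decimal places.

c = 0.32

c = −½·[z(H) + z(FA)] = −½·(0.5978 + (-1.2426)) = 0.3224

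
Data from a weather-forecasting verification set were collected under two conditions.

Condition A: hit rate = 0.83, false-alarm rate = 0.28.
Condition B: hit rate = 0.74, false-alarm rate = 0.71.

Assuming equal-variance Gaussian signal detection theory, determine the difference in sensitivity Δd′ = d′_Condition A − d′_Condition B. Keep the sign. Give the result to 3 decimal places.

Δd′ = 1.447

Condition A: z(0.83) = 0.9542, z(0.28) = -0.5828, d' = 1.5370
Condition B: z(0.74) = 0.6433, z(0.71) = 0.5534, d' = 0.0899
Δd' = d'_Condition A − d'_Condition B = 1.5370 − 0.0899 = 1.4471
Condition A has the higher sensitivity.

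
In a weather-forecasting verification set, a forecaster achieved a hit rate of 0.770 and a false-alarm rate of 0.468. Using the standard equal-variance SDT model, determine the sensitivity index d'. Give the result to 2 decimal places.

d' = 0.82

z(H) = z(0.770) = 0.739
z(FA) = z(0.468) = -0.080
d' = z(H) − z(FA) = 0.739 − (-0.080) = 0.819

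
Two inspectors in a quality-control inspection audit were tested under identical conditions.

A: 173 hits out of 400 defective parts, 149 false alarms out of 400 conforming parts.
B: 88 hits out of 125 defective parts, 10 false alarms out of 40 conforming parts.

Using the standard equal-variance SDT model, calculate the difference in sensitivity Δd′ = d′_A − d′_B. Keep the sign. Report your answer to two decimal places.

Δd′ = -1.06

A: z(0.4325) = -0.170, z(0.3725) = -0.325, d' = 0.155
B: z(0.7040) = 0.536, z(0.2500) = -0.674, d' = 1.210
Δd' = d'_A − d'_B = 0.155 − 1.210 = -1.055
B has the higher sensitivity.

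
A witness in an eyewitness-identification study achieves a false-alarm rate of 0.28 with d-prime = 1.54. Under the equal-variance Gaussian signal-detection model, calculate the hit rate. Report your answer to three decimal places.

hit rate = 0.831

z(false-alarm rate) = z(0.28) = -0.5828
z(H) = z(FA) + d' = -0.5828 + 1.54 = 0.9572
hit rate = Φ(0.9572) = 0.8308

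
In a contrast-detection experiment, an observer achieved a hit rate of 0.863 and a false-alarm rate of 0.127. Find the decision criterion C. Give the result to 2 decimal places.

z(H) = z(0.863) = 1.0939
z(FA) = z(0.127) = -1.1407
c = −½·[z(H) + z(FA)] = −0.5 × (1.0939 + (-1.1407)) = 0.0234
c > 0: the observer has a conservative response bias.

C = 0.02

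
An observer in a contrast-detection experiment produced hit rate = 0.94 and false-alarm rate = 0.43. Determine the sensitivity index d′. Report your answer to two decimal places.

d′ = 1.73

z(H) = z(0.94) = 1.555
z(FA) = z(0.43) = -0.176
d' = z(H) − z(FA) = 1.555 − (-0.176) = 1.731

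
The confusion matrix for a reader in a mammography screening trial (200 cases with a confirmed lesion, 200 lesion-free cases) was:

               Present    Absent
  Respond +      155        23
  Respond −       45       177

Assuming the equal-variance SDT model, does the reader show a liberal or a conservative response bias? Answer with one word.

z(H) = 0.755, z(FA) = -1.200
c = −½·(z(H) + z(FA)) = 0.2225
c > 0 → conservative criterion (biased toward responding “no”).

conservative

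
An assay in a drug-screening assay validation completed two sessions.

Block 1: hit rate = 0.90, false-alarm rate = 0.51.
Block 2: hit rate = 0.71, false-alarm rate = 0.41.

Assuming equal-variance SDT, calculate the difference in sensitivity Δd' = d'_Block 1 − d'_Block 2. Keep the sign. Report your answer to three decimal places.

Block 1: z(0.90) = 1.2816, z(0.51) = 0.0251, d' = 1.2565
Block 2: z(0.71) = 0.5534, z(0.41) = -0.2275, d' = 0.7809
Δd' = d'_Block 1 − d'_Block 2 = 1.2565 − 0.7809 = 0.4756
Block 1 has the higher sensitivity.

Δd' = 0.476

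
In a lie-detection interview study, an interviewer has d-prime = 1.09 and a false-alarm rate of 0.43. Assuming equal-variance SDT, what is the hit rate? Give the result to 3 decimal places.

hit rate = 0.820

z(false-alarm rate) = z(0.43) = -0.1764
z(H) = z(FA) + d' = -0.1764 + 1.09 = 0.9136
hit rate = Φ(0.9136) = 0.8195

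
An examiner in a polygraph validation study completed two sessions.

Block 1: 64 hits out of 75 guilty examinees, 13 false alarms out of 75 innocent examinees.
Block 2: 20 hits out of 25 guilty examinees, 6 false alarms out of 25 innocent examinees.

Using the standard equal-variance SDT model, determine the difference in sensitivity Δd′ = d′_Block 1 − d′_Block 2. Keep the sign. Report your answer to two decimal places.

Δd′ = 0.44

Block 1: z(0.8533) = 1.051, z(0.1733) = -0.941, d' = 1.992
Block 2: z(0.8000) = 0.842, z(0.2400) = -0.706, d' = 1.548
Δd' = d'_Block 1 − d'_Block 2 = 1.992 − 1.548 = 0.444
Block 1 has the higher sensitivity.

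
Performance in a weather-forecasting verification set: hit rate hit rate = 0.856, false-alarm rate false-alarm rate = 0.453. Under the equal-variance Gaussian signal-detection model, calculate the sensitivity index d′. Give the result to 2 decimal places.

d′ = 1.18

z(0.856) = 1.063, z(0.453) = -0.118
d' = z(H) − z(FA) = 1.063 − (-0.118) = 1.181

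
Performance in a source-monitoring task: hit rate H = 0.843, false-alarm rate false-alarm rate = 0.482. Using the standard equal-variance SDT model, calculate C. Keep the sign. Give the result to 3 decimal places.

Φ⁻¹(H) = Φ⁻¹(0.843) = 1.0069
Φ⁻¹(FA) = Φ⁻¹(0.482) = -0.0451
c = −½·[z(H) + z(FA)] = −0.5 × (1.0069 + (-0.0451)) = -0.4809
c < 0: the participant has a liberal response bias.

C = -0.481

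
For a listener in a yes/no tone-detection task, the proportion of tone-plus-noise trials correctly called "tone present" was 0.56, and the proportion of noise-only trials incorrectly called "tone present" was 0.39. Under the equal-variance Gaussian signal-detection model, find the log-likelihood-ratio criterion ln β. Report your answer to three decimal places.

ln β = 0.028

Φ⁻¹(0.56) = 0.1510, Φ⁻¹(0.39) = -0.2793
ln β = −½·[z(H)² − z(FA)²] = −0.5 × (0.0228 − 0.0780) = 0.0276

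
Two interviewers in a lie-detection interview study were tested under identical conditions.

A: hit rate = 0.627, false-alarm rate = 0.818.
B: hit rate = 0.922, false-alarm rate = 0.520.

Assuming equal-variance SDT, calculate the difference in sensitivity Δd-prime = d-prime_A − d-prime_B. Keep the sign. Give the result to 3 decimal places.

A: z(0.627) = 0.3239, z(0.818) = 0.9078, d' = -0.5839
B: z(0.922) = 1.4187, z(0.520) = 0.0502, d' = 1.3685
Δd' = d'_A − d'_B = -0.5839 − 1.3685 = -1.9524
B has the higher sensitivity.

Δd-prime = -1.952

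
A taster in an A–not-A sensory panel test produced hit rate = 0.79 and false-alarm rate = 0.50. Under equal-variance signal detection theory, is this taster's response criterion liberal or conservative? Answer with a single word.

z(H) = 0.806, z(FA) = 0.000
c = −½·(z(H) + z(FA)) = -0.403
c < 0 → liberal criterion (biased toward responding “yes”).

liberal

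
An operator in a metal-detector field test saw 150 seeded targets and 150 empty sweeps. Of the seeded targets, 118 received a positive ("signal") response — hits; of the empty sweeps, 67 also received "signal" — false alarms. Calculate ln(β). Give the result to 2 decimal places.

ln β = -0.31

H = 118/150 = 0.7867
FA = 67/150 = 0.4467
Φ⁻¹(0.7867) = 0.795, Φ⁻¹(0.4467) = -0.134
ln β = −½·[z(H)² − z(FA)²] = −0.5 × (0.632 − 0.018) = -0.307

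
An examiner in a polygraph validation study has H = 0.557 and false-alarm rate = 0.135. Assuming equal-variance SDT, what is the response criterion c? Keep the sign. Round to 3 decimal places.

z(H) = 0.1434
z(FA) = -1.1031
c = −½·[z(H) + z(FA)] = −0.5 × (0.1434 + (-1.1031)) = 0.47985

c = 0.480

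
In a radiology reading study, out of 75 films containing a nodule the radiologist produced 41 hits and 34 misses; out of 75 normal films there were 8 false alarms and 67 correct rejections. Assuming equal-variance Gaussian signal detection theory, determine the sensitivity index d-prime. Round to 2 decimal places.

d-prime = 1.36

H = 41/75 = 0.5467
FA = 8/75 = 0.1067
z(H) = z(0.5467) = 0.117
z(FA) = z(0.1067) = -1.244
d' = z(H) − z(FA) = 0.117 − (-1.244) = 1.361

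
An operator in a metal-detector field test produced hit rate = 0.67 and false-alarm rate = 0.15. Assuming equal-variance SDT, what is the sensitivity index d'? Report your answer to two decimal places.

d' = 1.48

Φ⁻¹(H) = 0.4399
Φ⁻¹(FA) = -1.0364
d' = z(H) − z(FA) = 0.4399 − (-1.0364) = 1.4763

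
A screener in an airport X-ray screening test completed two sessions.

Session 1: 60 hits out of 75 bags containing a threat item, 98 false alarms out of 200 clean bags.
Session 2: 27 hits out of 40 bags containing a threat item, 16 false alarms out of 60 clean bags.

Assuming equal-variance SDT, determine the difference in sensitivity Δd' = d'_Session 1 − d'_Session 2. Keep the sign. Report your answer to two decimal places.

Session 1: z(0.8000) = 0.842, z(0.4900) = -0.025, d' = 0.867
Session 2: z(0.6750) = 0.454, z(0.2667) = -0.623, d' = 1.077
Δd' = d'_Session 1 − d'_Session 2 = 0.867 − 1.077 = -0.210
Session 2 has the higher sensitivity.

Δd' = -0.21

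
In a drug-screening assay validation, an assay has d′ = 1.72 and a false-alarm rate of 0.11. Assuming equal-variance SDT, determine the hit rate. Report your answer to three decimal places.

hit rate = 0.689

z(false-alarm rate) = z(0.11) = -1.2265
z(H) = z(FA) + d' = -1.2265 + 1.72 = 0.4935
hit rate = Φ(0.4935) = 0.6892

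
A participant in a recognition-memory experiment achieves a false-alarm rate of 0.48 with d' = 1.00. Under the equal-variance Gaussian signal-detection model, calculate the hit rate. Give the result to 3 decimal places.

z(false-alarm rate) = z(0.48) = -0.0502
z(H) = z(FA) + d' = -0.0502 + 1.00 = 0.9498
hit rate = Φ(0.9498) = 0.8289

hit rate = 0.829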